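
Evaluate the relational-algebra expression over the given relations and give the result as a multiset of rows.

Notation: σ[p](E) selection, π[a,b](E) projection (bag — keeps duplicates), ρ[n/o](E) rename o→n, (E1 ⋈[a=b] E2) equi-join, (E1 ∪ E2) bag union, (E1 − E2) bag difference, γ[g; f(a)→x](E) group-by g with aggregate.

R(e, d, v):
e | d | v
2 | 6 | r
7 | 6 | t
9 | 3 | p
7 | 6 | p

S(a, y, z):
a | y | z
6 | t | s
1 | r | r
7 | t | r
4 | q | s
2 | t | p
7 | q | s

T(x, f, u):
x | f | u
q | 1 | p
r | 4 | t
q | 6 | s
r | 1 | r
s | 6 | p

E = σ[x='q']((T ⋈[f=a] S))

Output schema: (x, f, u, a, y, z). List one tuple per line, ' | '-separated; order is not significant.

Subexpression sizes:
  T → 5
  S → 6
  (T ⋈[f=a] S) → 5
  σ[x='q']((T ⋈[f=a] S)) → 2

== RESULT ==
x | f | u | a | y | z
q | 1 | p | 1 | r | r
q | 6 | s | 6 | t | s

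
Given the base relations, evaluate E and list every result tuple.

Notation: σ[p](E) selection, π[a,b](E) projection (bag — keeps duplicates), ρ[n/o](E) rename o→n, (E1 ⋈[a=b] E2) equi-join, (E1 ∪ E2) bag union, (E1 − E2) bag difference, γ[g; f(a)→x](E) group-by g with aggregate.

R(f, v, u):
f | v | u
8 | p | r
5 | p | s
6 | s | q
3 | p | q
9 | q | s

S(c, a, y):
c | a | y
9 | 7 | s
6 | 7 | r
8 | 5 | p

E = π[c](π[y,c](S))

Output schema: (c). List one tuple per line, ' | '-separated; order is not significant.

Subexpression sizes:
  S → 3
  π[y,c](S) → 3
  π[c](π[y,c](S)) → 3

== RESULT ==
c
6
8
9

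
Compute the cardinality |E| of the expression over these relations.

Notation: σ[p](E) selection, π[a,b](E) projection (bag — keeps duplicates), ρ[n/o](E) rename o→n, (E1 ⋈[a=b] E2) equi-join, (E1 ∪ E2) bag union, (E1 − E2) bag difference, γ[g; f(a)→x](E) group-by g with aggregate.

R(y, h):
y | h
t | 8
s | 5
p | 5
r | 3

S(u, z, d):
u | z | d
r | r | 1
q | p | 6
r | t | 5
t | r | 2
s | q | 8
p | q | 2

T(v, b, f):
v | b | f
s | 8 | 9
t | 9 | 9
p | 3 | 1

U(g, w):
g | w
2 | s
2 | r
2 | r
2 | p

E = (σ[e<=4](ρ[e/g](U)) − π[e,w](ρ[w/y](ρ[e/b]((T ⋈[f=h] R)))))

Per-node cardinality:
  U → 4
  ρ[e/g](U) → 4
  σ[e<=4](ρ[e/g](U)) → 4
  T → 3
  R → 4
  (T ⋈[f=h] R) → 0
  ρ[e/b]((T ⋈[f=h] R)) → 0
  ρ[w/y](ρ[e/b]((T ⋈[f=h] R))) → 0
  π[e,w](ρ[w/y](ρ[e/b]((T ⋈[f=h] R)))) → 0
  (σ[e<=4](ρ[e/g](U)) − π[e,w](ρ[w/y](ρ[e/b]((T ⋈[f=h] R))))) → 4

|E| = 4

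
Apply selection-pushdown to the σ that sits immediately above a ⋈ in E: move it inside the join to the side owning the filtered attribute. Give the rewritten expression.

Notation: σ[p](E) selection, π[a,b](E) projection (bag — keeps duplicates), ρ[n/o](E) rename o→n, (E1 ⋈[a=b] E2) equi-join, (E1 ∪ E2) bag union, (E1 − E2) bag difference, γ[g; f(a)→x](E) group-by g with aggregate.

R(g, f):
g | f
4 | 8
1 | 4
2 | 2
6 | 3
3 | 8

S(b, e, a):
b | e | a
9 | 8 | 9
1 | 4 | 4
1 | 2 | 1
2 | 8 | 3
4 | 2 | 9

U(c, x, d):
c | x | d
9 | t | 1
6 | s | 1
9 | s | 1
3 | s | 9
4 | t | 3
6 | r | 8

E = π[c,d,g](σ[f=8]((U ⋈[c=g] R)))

σ filters on f, owned by the right side.
E' = π[c,d,g]((U ⋈[c=g] σ[f=8](R)))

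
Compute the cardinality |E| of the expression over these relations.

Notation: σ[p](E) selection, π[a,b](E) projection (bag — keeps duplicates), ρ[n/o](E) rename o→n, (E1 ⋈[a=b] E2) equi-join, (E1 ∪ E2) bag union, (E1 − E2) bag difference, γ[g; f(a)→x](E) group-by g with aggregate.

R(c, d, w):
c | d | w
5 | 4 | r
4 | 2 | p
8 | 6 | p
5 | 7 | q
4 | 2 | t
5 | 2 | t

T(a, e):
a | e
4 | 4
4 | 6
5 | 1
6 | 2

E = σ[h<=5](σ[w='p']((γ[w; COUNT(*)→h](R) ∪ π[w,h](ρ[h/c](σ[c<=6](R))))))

Stepwise |·|:
  R → 6
  γ[w; COUNT(*)→h](R) → 4
  R → 6
  σ[c<=6](R) → 5
  ρ[h/c](σ[c<=6](R)) → 5
  π[w,h](ρ[h/c](σ[c<=6](R))) → 5
  (γ[w; COUNT(*)→h](R) ∪ π[w,h](ρ[h/c](σ[c<=6](R)))) → 9
  σ[w='p']((γ[w; COUNT(*)→h](R) ∪ π[w,h](ρ[h/c](σ[c<=6](R))))) → 2
  σ[h<=5](σ[w='p']((γ[w; COUNT(*)→h](R) ∪ π[w,h](ρ[h/c](σ[c<=6](R)))))) → 2

|E| = 2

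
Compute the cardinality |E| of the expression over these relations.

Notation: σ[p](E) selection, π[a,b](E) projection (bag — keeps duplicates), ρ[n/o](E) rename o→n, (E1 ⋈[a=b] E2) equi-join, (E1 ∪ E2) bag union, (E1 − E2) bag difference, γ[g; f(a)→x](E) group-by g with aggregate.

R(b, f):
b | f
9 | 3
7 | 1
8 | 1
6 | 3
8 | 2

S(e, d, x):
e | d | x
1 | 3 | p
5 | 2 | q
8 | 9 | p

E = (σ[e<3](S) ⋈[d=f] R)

Row counts bottom-up:
  S → 3
  σ[e<3](S) → 1
  R → 5
  (σ[e<3](S) ⋈[d=f] R) → 2

|E| = 2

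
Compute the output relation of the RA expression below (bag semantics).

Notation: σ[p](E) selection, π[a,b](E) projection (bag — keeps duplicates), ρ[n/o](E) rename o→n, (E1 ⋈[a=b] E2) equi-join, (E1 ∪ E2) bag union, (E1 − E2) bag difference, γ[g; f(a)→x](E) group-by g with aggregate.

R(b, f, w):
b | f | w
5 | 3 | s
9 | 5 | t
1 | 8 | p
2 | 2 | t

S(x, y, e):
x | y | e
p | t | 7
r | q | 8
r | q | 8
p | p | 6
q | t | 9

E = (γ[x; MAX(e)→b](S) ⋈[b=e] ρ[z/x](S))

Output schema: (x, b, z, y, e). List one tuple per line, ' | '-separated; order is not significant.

Per-node cardinality:
  S → 5
  γ[x; MAX(e)→b](S) → 3
  S → 5
  ρ[z/x](S) → 5
  (γ[x; MAX(e)→b](S) ⋈[b=e] ρ[z/x](S)) → 4

== RESULT ==
x | b | z | y | e
p | 7 | p | t | 7
q | 9 | q | t | 9
r | 8 | r | q | 8
r | 8 | r | q | 8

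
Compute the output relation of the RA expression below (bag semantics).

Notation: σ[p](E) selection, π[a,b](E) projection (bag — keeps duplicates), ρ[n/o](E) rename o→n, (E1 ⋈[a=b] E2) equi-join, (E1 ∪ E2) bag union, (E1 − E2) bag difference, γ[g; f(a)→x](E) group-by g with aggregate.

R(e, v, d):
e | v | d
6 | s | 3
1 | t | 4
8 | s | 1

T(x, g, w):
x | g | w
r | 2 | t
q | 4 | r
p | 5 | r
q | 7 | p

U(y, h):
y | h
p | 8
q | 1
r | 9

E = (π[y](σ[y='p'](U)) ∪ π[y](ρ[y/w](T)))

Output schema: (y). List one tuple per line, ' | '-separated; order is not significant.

Subexpression sizes:
  U → 3
  σ[y='p'](U) → 1
  π[y](σ[y='p'](U)) → 1
  T → 4
  ρ[y/w](T) → 4
  π[y](ρ[y/w](T)) → 4
  (π[y](σ[y='p'](U)) ∪ π[y](ρ[y/w](T))) → 5

== RESULT ==
y
p
p
r
r
t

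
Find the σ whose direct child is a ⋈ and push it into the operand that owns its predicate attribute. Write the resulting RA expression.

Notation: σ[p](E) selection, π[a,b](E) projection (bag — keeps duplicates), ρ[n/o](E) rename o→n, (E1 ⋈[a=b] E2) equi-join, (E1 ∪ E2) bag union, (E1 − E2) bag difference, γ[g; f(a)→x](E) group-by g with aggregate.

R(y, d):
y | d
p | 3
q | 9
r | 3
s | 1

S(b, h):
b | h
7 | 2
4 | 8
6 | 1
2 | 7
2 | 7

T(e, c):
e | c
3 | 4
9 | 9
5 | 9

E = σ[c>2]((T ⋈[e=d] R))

σ filters on c, owned by the left side.
E' = (σ[c>2](T) ⋈[e=d] R)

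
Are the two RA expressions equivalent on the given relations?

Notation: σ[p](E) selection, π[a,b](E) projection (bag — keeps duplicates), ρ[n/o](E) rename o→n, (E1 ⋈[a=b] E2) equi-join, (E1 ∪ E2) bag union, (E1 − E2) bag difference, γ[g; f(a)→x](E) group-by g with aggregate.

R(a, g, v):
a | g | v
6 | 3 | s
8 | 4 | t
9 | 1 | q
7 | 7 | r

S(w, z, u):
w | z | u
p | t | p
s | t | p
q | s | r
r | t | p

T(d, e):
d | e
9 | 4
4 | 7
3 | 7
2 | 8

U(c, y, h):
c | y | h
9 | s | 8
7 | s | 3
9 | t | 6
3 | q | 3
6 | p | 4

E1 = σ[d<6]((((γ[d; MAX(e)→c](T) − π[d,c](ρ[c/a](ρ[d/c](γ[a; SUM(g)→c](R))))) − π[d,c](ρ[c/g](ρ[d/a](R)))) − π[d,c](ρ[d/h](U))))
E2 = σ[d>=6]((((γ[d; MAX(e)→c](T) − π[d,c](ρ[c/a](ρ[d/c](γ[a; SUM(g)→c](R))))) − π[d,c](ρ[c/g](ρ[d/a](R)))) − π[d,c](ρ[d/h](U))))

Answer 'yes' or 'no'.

E1 per-node cardinality:
  T → 4
  γ[d; MAX(e)→c](T) → 4
  R → 4
  γ[a; SUM(g)→c](R) → 4
  ρ[d/c](γ[a; SUM(g)→c](R)) → 4
  ρ[c/a](ρ[d/c](γ[a; SUM(g)→c](R))) → 4
  π[d,c](ρ[c/a](ρ[d/c](γ[a; SUM(g)→c](R)))) → 4
  (γ[d; MAX(e)→c](T) − π[d,c](ρ[c/a](ρ[d/c](γ[a; SUM(g)→c](R))))) → 4
  R → 4
  ρ[d/a](R) → 4
  ρ[c/g](ρ[d/a](R)) → 4
  π[d,c](ρ[c/g](ρ[d/a](R))) → 4
  ((γ[d; MAX(e)→c](T) − π[d,c](ρ[c/a](ρ[d/c](γ[a; SUM(g)→c](R))))) − π[d,c](ρ[c/g](ρ[d/a](R)))) → 4
  U → 5
  ρ[d/h](U) → 5
  π[d,c](ρ[d/h](U)) → 5
  (((γ[d; MAX(e)→c](T) − π[d,c](ρ[c/a](ρ[d/c](γ[a; SUM(g)→c](R))))) − π[d,c](ρ[c/g](ρ[d/a](R)))) − π[d,c](ρ[d/h](U))) → 3
  σ[d<6]((((γ[d; MAX(e)→c](T) − π[d,c](ρ[c/a](ρ[d/c](γ[a; SUM(g)→c](R))))) − π[d,c](ρ[c/g](ρ[d/a](R)))) − π[d,c](ρ[d/h](U)))) → 2
E2 per-node cardinality:
  T → 4
  γ[d; MAX(e)→c](T) → 4
  R → 4
  γ[a; SUM(g)→c](R) → 4
  ρ[d/c](γ[a; SUM(g)→c](R)) → 4
  ρ[c/a](ρ[d/c](γ[a; SUM(g)→c](R))) → 4
  π[d,c](ρ[c/a](ρ[d/c](γ[a; SUM(g)→c](R)))) → 4
  (γ[d; MAX(e)→c](T) − π[d,c](ρ[c/a](ρ[d/c](γ[a; SUM(g)→c](R))))) → 4
  R → 4
  ρ[d/a](R) → 4
  ρ[c/g](ρ[d/a](R)) → 4
  π[d,c](ρ[c/g](ρ[d/a](R))) → 4
  ((γ[d; MAX(e)→c](T) − π[d,c](ρ[c/a](ρ[d/c](γ[a; SUM(g)→c](R))))) − π[d,c](ρ[c/g](ρ[d/a](R)))) → 4
  U → 5
  ρ[d/h](U) → 5
  π[d,c](ρ[d/h](U)) → 5
  (((γ[d; MAX(e)→c](T) − π[d,c](ρ[c/a](ρ[d/c](γ[a; SUM(g)→c](R))))) − π[d,c](ρ[c/g](ρ[d/a](R)))) − π[d,c](ρ[d/h](U))) → 3
  σ[d>=6]((((γ[d; MAX(e)→c](T) − π[d,c](ρ[c/a](ρ[d/c](γ[a; SUM(g)→c](R))))) − π[d,c](ρ[c/g](ρ[d/a](R)))) − π[d,c](ρ[d/h](U)))) → 1

E1 result:
d | c
2 | 8
4 | 7
E2 result:
d | c
9 | 4
Witness: (9, 4) appears 0× in E1 but 1× in E2.

no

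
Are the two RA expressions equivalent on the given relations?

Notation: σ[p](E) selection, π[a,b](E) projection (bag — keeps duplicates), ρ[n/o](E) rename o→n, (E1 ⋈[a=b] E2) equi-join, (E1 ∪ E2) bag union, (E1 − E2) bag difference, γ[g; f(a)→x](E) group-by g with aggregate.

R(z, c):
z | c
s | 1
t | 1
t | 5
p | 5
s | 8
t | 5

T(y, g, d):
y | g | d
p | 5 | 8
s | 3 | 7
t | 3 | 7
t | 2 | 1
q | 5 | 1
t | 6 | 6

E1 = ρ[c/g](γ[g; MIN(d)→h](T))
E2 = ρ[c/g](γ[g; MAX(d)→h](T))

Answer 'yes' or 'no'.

E1 stepwise |·|:
  T → 6
  γ[g; MIN(d)→h](T) → 4
  ρ[c/g](γ[g; MIN(d)→h](T)) → 4
E2 stepwise |·|:
  T → 6
  γ[g; MAX(d)→h](T) → 4
  ρ[c/g](γ[g; MAX(d)→h](T)) → 4

E1 result:
c | h
2 | 1
3 | 7
5 | 1
6 | 6
E2 result:
c | h
2 | 1
3 | 7
5 | 8
6 | 6
Witness: (5, 8) appears 0× in E1 but 1× in E2.

no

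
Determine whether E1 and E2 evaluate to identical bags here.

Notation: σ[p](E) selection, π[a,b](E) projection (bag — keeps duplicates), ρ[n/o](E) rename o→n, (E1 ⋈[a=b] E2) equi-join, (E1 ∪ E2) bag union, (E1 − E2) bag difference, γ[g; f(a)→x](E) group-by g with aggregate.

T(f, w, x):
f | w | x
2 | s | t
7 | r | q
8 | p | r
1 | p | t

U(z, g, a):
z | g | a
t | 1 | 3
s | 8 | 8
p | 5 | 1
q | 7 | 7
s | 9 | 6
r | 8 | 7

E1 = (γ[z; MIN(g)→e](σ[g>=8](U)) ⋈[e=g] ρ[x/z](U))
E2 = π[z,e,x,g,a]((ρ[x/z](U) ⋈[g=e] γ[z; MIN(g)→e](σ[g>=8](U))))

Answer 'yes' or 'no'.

E1 stepwise |·|:
  U → 6
  σ[g>=8](U) → 3
  γ[z; MIN(g)→e](σ[g>=8](U)) → 2
  U → 6
  ρ[x/z](U) → 6
  (γ[z; MIN(g)→e](σ[g>=8](U)) ⋈[e=g] ρ[x/z](U)) → 4
E2 stepwise |·|:
  U → 6
  ρ[x/z](U) → 6
  U → 6
  σ[g>=8](U) → 3
  γ[z; MIN(g)→e](σ[g>=8](U)) → 2
  (ρ[x/z](U) ⋈[g=e] γ[z; MIN(g)→e](σ[g>=8](U))) → 4
  π[z,e,x,g,a]((ρ[x/z](U) ⋈[g=e] γ[z; MIN(g)→e](σ[g>=8](U)))) → 4

E1 and E2 produce the same multiset:
z | e | x | g | a
r | 8 | r | 8 | 7
r | 8 | s | 8 | 8
s | 8 | r | 8 | 7
s | 8 | s | 8 | 8

yes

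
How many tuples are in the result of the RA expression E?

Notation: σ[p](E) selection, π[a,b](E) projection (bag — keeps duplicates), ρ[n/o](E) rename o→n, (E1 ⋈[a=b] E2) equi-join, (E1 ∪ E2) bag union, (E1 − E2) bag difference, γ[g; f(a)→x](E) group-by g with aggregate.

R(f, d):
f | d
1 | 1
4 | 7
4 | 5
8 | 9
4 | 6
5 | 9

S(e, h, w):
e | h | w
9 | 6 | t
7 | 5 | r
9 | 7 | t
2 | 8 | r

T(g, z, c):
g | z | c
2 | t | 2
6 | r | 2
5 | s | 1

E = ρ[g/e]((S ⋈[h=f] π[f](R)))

Row counts bottom-up:
  S → 4
  R → 6
  π[f](R) → 6
  (S ⋈[h=f] π[f](R)) → 2
  ρ[g/e]((S ⋈[h=f] π[f](R))) → 2

|E| = 2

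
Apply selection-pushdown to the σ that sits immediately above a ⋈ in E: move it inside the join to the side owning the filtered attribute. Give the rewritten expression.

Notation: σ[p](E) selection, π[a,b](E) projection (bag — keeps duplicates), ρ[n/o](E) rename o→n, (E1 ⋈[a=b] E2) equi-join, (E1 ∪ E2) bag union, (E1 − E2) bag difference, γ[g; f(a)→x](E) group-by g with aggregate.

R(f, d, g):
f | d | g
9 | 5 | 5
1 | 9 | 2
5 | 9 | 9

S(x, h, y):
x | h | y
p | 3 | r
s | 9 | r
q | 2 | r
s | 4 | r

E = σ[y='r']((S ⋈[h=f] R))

σ filters on y, owned by the left side.
E' = (σ[y='r'](S) ⋈[h=f] R)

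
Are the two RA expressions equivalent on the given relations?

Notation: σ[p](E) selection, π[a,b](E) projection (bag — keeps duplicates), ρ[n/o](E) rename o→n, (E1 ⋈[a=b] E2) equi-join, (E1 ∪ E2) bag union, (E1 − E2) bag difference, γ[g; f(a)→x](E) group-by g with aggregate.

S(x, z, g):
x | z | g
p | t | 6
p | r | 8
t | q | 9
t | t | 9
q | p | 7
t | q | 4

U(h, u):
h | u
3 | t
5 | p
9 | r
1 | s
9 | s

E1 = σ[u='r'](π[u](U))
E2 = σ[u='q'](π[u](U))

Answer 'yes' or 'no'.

E1 per-node cardinality:
  U → 5
  π[u](U) → 5
  σ[u='r'](π[u](U)) → 1
E2 per-node cardinality:
  U → 5
  π[u](U) → 5
  σ[u='q'](π[u](U)) → 0

E1 result:
u
r
E2 result:
u
(0 rows)
Witness: ('r',) appears 1× in E1 but 0× in E2.

no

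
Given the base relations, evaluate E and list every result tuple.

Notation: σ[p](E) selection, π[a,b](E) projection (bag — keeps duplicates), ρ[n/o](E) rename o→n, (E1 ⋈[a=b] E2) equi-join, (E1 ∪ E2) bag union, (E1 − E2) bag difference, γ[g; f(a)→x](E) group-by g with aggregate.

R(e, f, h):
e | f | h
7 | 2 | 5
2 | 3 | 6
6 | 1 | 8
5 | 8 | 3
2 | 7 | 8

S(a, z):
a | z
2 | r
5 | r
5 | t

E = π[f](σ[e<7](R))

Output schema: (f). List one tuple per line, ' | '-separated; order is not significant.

Stepwise |·|:
  R → 5
  σ[e<7](R) → 4
  π[f](σ[e<7](R)) → 4

== RESULT ==
f
1
3
7
8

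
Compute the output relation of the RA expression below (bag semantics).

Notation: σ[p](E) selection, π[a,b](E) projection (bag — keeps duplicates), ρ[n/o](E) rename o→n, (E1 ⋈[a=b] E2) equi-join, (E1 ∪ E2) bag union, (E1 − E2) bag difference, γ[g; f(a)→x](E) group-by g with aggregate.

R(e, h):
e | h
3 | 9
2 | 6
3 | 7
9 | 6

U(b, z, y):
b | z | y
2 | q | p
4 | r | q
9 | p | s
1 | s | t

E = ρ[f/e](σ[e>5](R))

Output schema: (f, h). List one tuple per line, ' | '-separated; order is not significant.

Row counts bottom-up:
  R → 4
  σ[e>5](R) → 1
  ρ[f/e](σ[e>5](R)) → 1

== RESULT ==
f | h
9 | 6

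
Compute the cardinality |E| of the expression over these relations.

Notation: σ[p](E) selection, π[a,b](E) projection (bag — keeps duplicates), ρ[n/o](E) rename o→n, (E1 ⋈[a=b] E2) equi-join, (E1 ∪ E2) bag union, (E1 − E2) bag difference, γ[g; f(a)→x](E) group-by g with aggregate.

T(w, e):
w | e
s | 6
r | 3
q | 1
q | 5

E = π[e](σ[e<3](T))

Per-node cardinality:
  T → 4
  σ[e<3](T) → 1
  π[e](σ[e<3](T)) → 1

|E| = 1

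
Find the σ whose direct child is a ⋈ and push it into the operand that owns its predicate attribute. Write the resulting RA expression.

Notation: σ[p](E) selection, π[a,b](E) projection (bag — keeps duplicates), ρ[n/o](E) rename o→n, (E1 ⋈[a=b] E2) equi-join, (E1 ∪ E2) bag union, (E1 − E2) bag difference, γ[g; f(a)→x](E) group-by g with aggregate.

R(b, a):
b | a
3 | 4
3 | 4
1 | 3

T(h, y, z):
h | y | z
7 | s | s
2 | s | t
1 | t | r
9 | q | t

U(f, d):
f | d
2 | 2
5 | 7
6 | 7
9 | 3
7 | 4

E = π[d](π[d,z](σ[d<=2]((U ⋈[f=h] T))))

σ filters on d, owned by the left side.
E' = π[d](π[d,z]((σ[d<=2](U) ⋈[f=h] T)))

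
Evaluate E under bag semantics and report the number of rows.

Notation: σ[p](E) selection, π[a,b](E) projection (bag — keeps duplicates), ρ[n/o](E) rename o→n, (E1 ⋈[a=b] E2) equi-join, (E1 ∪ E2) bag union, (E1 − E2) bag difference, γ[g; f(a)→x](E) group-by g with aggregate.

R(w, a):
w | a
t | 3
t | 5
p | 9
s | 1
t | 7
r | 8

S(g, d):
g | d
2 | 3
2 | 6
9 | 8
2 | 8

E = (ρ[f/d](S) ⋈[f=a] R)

Row counts bottom-up:
  S → 4
  ρ[f/d](S) → 4
  R → 6
  (ρ[f/d](S) ⋈[f=a] R) → 3

|E| = 3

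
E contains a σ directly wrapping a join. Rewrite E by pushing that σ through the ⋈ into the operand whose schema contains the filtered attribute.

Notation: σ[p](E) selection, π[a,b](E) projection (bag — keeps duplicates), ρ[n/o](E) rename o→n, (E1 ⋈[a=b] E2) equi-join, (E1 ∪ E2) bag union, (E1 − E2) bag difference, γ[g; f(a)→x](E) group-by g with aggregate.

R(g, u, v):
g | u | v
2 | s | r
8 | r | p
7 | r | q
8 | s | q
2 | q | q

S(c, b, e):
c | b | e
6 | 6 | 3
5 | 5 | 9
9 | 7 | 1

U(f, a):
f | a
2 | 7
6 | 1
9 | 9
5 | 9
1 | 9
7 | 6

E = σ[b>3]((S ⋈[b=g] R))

σ filters on b, owned by the left side.
E' = (σ[b>3](S) ⋈[b=g] R)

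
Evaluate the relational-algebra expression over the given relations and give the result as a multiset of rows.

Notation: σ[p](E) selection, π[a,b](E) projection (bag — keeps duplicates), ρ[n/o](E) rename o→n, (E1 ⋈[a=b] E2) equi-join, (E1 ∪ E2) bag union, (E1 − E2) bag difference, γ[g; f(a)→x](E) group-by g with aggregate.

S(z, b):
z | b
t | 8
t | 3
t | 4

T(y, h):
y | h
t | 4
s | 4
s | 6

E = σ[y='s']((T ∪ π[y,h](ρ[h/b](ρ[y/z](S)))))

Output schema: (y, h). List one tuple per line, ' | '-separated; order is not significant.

Per-node cardinality:
  T → 3
  S → 3
  ρ[y/z](S) → 3
  ρ[h/b](ρ[y/z](S)) → 3
  π[y,h](ρ[h/b](ρ[y/z](S))) → 3
  (T ∪ π[y,h](ρ[h/b](ρ[y/z](S)))) → 6
  σ[y='s']((T ∪ π[y,h](ρ[h/b](ρ[y/z](S))))) → 2

== RESULT ==
y | h
s | 4
s | 6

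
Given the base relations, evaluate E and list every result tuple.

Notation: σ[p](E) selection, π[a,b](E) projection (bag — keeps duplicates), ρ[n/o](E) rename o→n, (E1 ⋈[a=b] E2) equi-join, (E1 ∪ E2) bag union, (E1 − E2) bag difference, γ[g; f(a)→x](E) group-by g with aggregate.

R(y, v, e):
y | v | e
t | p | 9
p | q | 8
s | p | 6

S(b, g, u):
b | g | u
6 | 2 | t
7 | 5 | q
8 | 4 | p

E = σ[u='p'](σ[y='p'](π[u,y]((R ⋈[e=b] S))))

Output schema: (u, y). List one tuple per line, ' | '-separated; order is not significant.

Per-node cardinality:
  R → 3
  S → 3
  (R ⋈[e=b] S) → 2
  π[u,y]((R ⋈[e=b] S)) → 2
  σ[y='p'](π[u,y]((R ⋈[e=b] S))) → 1
  σ[u='p'](σ[y='p'](π[u,y]((R ⋈[e=b] S)))) → 1

== RESULT ==
u | y
p | p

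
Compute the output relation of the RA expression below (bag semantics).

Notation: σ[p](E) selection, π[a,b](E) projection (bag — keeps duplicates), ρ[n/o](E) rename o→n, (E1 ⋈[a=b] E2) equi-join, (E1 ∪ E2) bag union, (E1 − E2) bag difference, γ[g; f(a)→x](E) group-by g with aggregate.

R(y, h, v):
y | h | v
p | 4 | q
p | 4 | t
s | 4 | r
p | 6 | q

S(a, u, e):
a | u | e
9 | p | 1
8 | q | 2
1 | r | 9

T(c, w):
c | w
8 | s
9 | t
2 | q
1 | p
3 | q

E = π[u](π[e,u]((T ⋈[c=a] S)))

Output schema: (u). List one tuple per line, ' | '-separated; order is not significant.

Stepwise |·|:
  T → 5
  S → 3
  (T ⋈[c=a] S) → 3
  π[e,u]((T ⋈[c=a] S)) → 3
  π[u](π[e,u]((T ⋈[c=a] S))) → 3

== RESULT ==
u
p
q
r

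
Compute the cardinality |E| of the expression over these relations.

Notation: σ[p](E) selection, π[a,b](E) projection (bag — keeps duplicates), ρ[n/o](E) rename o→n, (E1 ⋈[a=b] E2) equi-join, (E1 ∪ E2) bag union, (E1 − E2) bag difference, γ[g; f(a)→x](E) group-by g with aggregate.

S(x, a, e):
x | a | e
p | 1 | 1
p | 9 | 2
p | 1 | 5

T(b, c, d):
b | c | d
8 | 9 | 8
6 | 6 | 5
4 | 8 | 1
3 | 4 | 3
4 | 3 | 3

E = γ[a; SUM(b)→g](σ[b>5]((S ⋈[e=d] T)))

Subexpression sizes:
  S → 3
  T → 5
  (S ⋈[e=d] T) → 2
  σ[b>5]((S ⋈[e=d] T)) → 1
  γ[a; SUM(b)→g](σ[b>5]((S ⋈[e=d] T))) → 1

|E| = 1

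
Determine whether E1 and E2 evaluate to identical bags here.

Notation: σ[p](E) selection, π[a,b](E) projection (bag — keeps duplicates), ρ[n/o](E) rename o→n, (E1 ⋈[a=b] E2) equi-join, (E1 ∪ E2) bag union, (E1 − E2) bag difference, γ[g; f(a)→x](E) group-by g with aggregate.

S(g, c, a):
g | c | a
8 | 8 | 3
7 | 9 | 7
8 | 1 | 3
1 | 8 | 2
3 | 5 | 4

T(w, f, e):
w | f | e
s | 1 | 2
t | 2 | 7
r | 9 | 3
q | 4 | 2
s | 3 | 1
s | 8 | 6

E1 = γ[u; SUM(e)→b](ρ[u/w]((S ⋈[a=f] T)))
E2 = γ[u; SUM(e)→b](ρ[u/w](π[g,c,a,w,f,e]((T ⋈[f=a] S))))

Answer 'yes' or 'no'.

E1 stepwise |·|:
  S → 5
  T → 6
  (S ⋈[a=f] T) → 4
  ρ[u/w]((S ⋈[a=f] T)) → 4
  γ[u; SUM(e)→b](ρ[u/w]((S ⋈[a=f] T))) → 3
E2 stepwise |·|:
  T → 6
  S → 5
  (T ⋈[f=a] S) → 4
  π[g,c,a,w,f,e]((T ⋈[f=a] S)) → 4
  ρ[u/w](π[g,c,a,w,f,e]((T ⋈[f=a] S))) → 4
  γ[u; SUM(e)→b](ρ[u/w](π[g,c,a,w,f,e]((T ⋈[f=a] S)))) → 3

E1 and E2 produce the same multiset:
u | b
q | 2
s | 2
t | 7

yes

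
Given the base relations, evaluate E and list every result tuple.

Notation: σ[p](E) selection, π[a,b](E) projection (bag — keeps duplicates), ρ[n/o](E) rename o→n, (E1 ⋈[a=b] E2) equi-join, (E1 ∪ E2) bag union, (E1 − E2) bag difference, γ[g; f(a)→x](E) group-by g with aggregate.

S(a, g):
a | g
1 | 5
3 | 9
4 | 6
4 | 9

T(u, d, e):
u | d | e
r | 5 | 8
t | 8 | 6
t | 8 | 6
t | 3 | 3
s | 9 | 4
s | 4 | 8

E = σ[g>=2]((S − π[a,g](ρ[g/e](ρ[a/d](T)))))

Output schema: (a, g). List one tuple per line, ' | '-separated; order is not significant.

Row counts bottom-up:
  S → 4
  T → 6
  ρ[a/d](T) → 6
  ρ[g/e](ρ[a/d](T)) → 6
  π[a,g](ρ[g/e](ρ[a/d](T))) → 6
  (S − π[a,g](ρ[g/e](ρ[a/d](T)))) → 4
  σ[g>=2]((S − π[a,g](ρ[g/e](ρ[a/d](T))))) → 4

== RESULT ==
a | g
1 | 5
3 | 9
4 | 6
4 | 9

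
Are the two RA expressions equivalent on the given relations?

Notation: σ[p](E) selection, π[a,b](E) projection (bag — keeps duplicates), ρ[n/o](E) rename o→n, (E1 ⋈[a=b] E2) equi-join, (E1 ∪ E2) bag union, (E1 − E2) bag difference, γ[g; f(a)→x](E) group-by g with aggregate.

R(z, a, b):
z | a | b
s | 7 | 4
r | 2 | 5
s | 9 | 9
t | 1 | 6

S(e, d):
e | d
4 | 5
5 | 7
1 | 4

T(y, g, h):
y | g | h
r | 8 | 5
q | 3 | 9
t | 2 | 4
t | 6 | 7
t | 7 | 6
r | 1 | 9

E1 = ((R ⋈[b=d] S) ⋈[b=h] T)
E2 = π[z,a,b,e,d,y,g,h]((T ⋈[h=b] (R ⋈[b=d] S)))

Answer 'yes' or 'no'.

E1 stepwise |·|:
  R → 4
  S → 3
  (R ⋈[b=d] S) → 2
  T → 6
  ((R ⋈[b=d] S) ⋈[b=h] T) → 2
E2 stepwise |·|:
  T → 6
  R → 4
  S → 3
  (R ⋈[b=d] S) → 2
  (T ⋈[h=b] (R ⋈[b=d] S)) → 2
  π[z,a,b,e,d,y,g,h]((T ⋈[h=b] (R ⋈[b=d] S))) → 2

E1 and E2 produce the same multiset:
z | a | b | e | d | y | g | h
r | 2 | 5 | 4 | 5 | r | 8 | 5
s | 7 | 4 | 1 | 4 | t | 2 | 4

yes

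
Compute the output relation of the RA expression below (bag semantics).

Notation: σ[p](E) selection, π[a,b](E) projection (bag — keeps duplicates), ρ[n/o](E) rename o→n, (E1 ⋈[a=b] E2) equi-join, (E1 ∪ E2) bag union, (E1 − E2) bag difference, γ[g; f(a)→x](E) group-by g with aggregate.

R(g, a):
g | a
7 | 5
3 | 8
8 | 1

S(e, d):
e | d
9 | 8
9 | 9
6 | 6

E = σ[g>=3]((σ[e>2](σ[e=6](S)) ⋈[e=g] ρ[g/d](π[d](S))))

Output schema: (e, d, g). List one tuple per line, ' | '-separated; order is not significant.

Row counts bottom-up:
  S → 3
  σ[e=6](S) → 1
  σ[e>2](σ[e=6](S)) → 1
  S → 3
  π[d](S) → 3
  ρ[g/d](π[d](S)) → 3
  (σ[e>2](σ[e=6](S)) ⋈[e=g] ρ[g/d](π[d](S))) → 1
  σ[g>=3]((σ[e>2](σ[e=6](S)) ⋈[e=g] ρ[g/d](π[d](S)))) → 1

== RESULT ==
e | d | g
6 | 6 | 6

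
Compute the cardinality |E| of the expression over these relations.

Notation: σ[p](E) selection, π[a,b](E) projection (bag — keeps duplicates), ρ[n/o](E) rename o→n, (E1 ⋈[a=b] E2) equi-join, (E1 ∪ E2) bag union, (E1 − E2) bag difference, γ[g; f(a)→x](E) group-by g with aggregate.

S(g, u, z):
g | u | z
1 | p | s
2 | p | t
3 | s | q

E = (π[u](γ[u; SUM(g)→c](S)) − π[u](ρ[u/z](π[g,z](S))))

Subexpression sizes:
  S → 3
  γ[u; SUM(g)→c](S) → 2
  π[u](γ[u; SUM(g)→c](S)) → 2
  S → 3
  π[g,z](S) → 3
  ρ[u/z](π[g,z](S)) → 3
  π[u](ρ[u/z](π[g,z](S))) → 3
  (π[u](γ[u; SUM(g)→c](S)) − π[u](ρ[u/z](π[g,z](S)))) → 1

|E| = 1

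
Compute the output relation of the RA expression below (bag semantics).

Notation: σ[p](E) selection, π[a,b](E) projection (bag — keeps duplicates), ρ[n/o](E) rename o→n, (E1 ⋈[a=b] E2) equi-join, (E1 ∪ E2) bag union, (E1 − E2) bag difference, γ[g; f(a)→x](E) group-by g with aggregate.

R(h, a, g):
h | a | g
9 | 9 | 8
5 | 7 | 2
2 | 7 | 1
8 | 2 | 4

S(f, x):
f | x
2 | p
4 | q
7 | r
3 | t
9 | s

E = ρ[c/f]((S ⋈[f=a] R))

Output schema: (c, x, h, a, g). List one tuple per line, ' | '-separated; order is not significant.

Row counts bottom-up:
  S → 5
  R → 4
  (S ⋈[f=a] R) → 4
  ρ[c/f]((S ⋈[f=a] R)) → 4

== RESULT ==
c | x | h | a | g
2 | p | 8 | 2 | 4
7 | r | 2 | 7 | 1
7 | r | 5 | 7 | 2
9 | s | 9 | 9 | 8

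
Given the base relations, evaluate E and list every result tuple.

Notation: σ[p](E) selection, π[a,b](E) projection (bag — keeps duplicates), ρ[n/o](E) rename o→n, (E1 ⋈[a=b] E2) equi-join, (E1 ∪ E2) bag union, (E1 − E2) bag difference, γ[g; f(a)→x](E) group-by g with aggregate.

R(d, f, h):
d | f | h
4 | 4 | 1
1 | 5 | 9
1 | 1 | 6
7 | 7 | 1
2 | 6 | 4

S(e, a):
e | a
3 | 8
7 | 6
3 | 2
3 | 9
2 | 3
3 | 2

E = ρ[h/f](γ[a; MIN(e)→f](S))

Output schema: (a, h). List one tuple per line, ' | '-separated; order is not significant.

Row counts bottom-up:
  S → 6
  γ[a; MIN(e)→f](S) → 5
  ρ[h/f](γ[a; MIN(e)→f](S)) → 5

== RESULT ==
a | h
2 | 3
3 | 2
6 | 7
8 | 3
9 | 3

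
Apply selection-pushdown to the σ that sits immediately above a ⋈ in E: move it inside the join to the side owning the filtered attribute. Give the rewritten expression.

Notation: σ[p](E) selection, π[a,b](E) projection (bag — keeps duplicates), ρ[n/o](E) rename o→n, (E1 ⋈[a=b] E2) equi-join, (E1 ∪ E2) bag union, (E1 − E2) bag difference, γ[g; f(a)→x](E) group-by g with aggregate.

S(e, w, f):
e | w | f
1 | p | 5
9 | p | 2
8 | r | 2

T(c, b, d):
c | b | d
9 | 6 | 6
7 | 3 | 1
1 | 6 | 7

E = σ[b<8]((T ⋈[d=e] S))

σ filters on b, owned by the left side.
E' = (σ[b<8](T) ⋈[d=e] S)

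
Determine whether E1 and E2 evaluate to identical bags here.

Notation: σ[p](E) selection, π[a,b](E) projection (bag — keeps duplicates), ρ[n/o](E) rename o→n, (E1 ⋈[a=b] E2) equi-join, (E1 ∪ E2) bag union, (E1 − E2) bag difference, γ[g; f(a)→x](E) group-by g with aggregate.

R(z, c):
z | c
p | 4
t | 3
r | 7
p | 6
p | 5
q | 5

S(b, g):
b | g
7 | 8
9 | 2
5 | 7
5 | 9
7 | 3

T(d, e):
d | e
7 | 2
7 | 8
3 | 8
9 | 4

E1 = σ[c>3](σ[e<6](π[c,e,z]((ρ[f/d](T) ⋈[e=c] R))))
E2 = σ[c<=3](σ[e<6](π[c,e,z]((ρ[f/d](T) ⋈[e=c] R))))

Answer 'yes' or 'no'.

E1 per-node cardinality:
  T → 4
  ρ[f/d](T) → 4
  R → 6
  (ρ[f/d](T) ⋈[e=c] R) → 1
  π[c,e,z]((ρ[f/d](T) ⋈[e=c] R)) → 1
  σ[e<6](π[c,e,z]((ρ[f/d](T) ⋈[e=c] R))) → 1
  σ[c>3](σ[e<6](π[c,e,z]((ρ[f/d](T) ⋈[e=c] R)))) → 1
E2 per-node cardinality:
  T → 4
  ρ[f/d](T) → 4
  R → 6
  (ρ[f/d](T) ⋈[e=c] R) → 1
  π[c,e,z]((ρ[f/d](T) ⋈[e=c] R)) → 1
  σ[e<6](π[c,e,z]((ρ[f/d](T) ⋈[e=c] R))) → 1
  σ[c<=3](σ[e<6](π[c,e,z]((ρ[f/d](T) ⋈[e=c] R)))) → 0

E1 result:
c | e | z
4 | 4 | p
E2 result:
c | e | z
(0 rows)
Witness: (4, 4, 'p') appears 1× in E1 but 0× in E2.

no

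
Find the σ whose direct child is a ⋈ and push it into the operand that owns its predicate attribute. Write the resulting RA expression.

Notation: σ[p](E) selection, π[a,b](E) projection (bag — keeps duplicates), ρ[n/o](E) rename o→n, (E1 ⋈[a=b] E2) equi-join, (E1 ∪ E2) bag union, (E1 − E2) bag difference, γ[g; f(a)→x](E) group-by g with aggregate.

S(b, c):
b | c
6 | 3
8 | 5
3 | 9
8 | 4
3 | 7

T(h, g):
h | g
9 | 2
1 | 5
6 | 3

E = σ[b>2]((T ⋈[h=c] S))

σ filters on b, owned by the right side.
E' = (T ⋈[h=c] σ[b>2](S))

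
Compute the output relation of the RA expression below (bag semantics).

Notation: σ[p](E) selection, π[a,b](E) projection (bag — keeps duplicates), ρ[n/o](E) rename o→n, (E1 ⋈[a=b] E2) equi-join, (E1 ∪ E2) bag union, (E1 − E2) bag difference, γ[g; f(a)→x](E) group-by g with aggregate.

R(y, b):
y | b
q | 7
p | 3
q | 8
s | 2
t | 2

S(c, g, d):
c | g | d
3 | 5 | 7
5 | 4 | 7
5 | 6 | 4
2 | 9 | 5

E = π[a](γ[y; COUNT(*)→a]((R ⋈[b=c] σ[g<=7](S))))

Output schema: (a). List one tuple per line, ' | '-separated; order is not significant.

Row counts bottom-up:
  R → 5
  S → 4
  σ[g<=7](S) → 3
  (R ⋈[b=c] σ[g<=7](S)) → 1
  γ[y; COUNT(*)→a]((R ⋈[b=c] σ[g<=7](S))) → 1
  π[a](γ[y; COUNT(*)→a]((R ⋈[b=c] σ[g<=7](S)))) → 1

== RESULT ==
a
1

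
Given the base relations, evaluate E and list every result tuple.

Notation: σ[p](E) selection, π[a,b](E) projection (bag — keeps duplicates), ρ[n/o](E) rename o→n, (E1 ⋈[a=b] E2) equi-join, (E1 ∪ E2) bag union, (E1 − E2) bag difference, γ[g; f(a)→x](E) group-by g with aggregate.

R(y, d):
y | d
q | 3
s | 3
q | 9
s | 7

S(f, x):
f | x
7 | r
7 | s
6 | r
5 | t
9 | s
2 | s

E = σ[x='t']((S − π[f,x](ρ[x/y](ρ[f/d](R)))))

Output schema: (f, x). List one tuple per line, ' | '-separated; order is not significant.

Row counts bottom-up:
  S → 6
  R → 4
  ρ[f/d](R) → 4
  ρ[x/y](ρ[f/d](R)) → 4
  π[f,x](ρ[x/y](ρ[f/d](R))) → 4
  (S − π[f,x](ρ[x/y](ρ[f/d](R)))) → 5
  σ[x='t']((S − π[f,x](ρ[x/y](ρ[f/d](R))))) → 1

== RESULT ==
f | x
5 | t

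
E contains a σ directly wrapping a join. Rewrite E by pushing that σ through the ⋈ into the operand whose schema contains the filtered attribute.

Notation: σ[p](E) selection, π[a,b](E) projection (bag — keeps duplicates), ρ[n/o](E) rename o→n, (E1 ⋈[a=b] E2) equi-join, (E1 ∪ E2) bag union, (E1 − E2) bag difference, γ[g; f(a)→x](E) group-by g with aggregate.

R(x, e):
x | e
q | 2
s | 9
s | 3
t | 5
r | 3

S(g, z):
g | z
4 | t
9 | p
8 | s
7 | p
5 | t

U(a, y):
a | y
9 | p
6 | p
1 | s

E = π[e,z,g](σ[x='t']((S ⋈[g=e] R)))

σ filters on x, owned by the right side.
E' = π[e,z,g]((S ⋈[g=e] σ[x='t'](R)))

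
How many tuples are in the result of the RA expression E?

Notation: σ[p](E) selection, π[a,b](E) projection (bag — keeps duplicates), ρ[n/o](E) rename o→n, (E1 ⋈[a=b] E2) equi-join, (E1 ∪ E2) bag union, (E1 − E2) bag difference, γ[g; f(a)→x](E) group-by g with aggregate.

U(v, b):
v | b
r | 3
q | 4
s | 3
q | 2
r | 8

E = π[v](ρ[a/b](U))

Stepwise |·|:
  U → 5
  ρ[a/b](U) → 5
  π[v](ρ[a/b](U)) → 5

|E| = 5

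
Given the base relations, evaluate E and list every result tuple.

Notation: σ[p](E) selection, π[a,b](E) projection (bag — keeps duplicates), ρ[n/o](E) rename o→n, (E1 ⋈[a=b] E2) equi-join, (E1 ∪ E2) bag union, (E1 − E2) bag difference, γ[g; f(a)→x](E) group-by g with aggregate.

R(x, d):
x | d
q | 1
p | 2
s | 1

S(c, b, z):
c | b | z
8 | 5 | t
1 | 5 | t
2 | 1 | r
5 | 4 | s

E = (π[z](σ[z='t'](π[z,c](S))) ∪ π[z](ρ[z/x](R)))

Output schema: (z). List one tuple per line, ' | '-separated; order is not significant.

Row counts bottom-up:
  S → 4
  π[z,c](S) → 4
  σ[z='t'](π[z,c](S)) → 2
  π[z](σ[z='t'](π[z,c](S))) → 2
  R → 3
  ρ[z/x](R) → 3
  π[z](ρ[z/x](R)) → 3
  (π[z](σ[z='t'](π[z,c](S))) ∪ π[z](ρ[z/x](R))) → 5

== RESULT ==
z
p
q
s
t
t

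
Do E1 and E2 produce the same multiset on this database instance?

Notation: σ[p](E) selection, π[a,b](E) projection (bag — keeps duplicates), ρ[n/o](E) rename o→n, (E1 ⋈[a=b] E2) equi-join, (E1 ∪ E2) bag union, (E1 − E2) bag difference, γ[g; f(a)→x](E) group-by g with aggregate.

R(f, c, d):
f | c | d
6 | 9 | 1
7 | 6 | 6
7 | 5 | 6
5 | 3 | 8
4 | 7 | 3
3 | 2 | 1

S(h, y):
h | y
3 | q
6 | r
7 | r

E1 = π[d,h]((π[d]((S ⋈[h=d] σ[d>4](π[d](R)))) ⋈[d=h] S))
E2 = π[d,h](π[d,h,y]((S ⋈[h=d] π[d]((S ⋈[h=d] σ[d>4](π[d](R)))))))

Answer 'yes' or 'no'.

E1 row counts bottom-up:
  S → 3
  R → 6
  π[d](R) → 6
  σ[d>4](π[d](R)) → 3
  (S ⋈[h=d] σ[d>4](π[d](R))) → 2
  π[d]((S ⋈[h=d] σ[d>4](π[d](R)))) → 2
  S → 3
  (π[d]((S ⋈[h=d] σ[d>4](π[d](R)))) ⋈[d=h] S) → 2
  π[d,h]((π[d]((S ⋈[h=d] σ[d>4](π[d](R)))) ⋈[d=h] S)) → 2
E2 row counts bottom-up:
  S → 3
  S → 3
  R → 6
  π[d](R) → 6
  σ[d>4](π[d](R)) → 3
  (S ⋈[h=d] σ[d>4](π[d](R))) → 2
  π[d]((S ⋈[h=d] σ[d>4](π[d](R)))) → 2
  (S ⋈[h=d] π[d]((S ⋈[h=d] σ[d>4](π[d](R))))) → 2
  π[d,h,y]((S ⋈[h=d] π[d]((S ⋈[h=d] σ[d>4](π[d](R)))))) → 2
  π[d,h](π[d,h,y]((S ⋈[h=d] π[d]((S ⋈[h=d] σ[d>4](π[d](R))))))) → 2

E1 and E2 produce the same multiset:
d | h
6 | 6
6 | 6

yes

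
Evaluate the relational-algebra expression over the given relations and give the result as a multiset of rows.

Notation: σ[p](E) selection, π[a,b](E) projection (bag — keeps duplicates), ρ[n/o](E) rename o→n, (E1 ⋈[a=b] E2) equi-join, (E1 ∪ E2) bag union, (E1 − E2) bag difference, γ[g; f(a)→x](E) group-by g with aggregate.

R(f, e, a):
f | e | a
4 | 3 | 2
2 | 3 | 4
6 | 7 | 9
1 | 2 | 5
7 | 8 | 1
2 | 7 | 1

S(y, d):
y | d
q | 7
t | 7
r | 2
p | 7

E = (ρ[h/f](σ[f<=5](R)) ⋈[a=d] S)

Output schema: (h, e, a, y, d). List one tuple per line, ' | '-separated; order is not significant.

Row counts bottom-up:
  R → 6
  σ[f<=5](R) → 4
  ρ[h/f](σ[f<=5](R)) → 4
  S → 4
  (ρ[h/f](σ[f<=5](R)) ⋈[a=d] S) → 1

== RESULT ==
h | e | a | y | d
4 | 3 | 2 | r | 2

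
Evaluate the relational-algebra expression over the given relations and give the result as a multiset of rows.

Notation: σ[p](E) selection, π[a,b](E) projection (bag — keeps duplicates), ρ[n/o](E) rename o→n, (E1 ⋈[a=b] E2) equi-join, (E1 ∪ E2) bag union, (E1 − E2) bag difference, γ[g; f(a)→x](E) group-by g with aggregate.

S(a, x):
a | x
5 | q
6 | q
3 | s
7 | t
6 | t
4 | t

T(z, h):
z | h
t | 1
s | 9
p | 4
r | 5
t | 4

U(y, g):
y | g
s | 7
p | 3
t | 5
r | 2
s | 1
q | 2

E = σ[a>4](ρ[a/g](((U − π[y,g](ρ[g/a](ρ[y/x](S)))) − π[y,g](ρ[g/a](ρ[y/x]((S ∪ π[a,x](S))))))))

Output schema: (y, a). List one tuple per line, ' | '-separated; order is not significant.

Row counts bottom-up:
  U → 6
  S → 6
  ρ[y/x](S) → 6
  ρ[g/a](ρ[y/x](S)) → 6
  π[y,g](ρ[g/a](ρ[y/x](S))) → 6
  (U − π[y,g](ρ[g/a](ρ[y/x](S)))) → 6
  S → 6
  S → 6
  π[a,x](S) → 6
  (S ∪ π[a,x](S)) → 12
  ρ[y/x]((S ∪ π[a,x](S))) → 12
  ρ[g/a](ρ[y/x]((S ∪ π[a,x](S)))) → 12
  π[y,g](ρ[g/a](ρ[y/x]((S ∪ π[a,x](S))))) → 12
  ((U − π[y,g](ρ[g/a](ρ[y/x](S)))) − π[y,g](ρ[g/a](ρ[y/x]((S ∪ π[a,x](S)))))) → 6
  ρ[a/g](((U − π[y,g](ρ[g/a](ρ[y/x](S)))) − π[y,g](ρ[g/a](ρ[y/x]((S ∪ π[a,x](S))))))) → 6
  σ[a>4](ρ[a/g](((U − π[y,g](ρ[g/a](ρ[y/x](S)))) − π[y,g](ρ[g/a](ρ[y/x]((S ∪ π[a,x](S)))))))) → 2

== RESULT ==
y | a
s | 7
t | 5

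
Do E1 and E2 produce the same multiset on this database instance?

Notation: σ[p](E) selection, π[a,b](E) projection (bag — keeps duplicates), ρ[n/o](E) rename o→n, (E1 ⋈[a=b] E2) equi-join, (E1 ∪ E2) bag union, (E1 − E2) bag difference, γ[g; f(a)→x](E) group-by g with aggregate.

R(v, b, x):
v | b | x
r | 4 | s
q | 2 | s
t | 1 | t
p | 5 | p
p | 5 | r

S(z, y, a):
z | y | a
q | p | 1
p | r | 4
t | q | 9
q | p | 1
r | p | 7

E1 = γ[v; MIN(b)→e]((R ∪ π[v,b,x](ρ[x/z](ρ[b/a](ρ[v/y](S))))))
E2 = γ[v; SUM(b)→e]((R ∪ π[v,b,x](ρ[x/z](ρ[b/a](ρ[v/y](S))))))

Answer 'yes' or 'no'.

E1 per-node cardinality:
  R → 5
  S → 5
  ρ[v/y](S) → 5
  ρ[b/a](ρ[v/y](S)) → 5
  ρ[x/z](ρ[b/a](ρ[v/y](S))) → 5
  π[v,b,x](ρ[x/z](ρ[b/a](ρ[v/y](S)))) → 5
  (R ∪ π[v,b,x](ρ[x/z](ρ[b/a](ρ[v/y](S))))) → 10
  γ[v; MIN(b)→e]((R ∪ π[v,b,x](ρ[x/z](ρ[b/a](ρ[v/y](S)))))) → 4
E2 per-node cardinality:
  R → 5
  S → 5
  ρ[v/y](S) → 5
  ρ[b/a](ρ[v/y](S)) → 5
  ρ[x/z](ρ[b/a](ρ[v/y](S))) → 5
  π[v,b,x](ρ[x/z](ρ[b/a](ρ[v/y](S)))) → 5
  (R ∪ π[v,b,x](ρ[x/z](ρ[b/a](ρ[v/y](S))))) → 10
  γ[v; SUM(b)→e]((R ∪ π[v,b,x](ρ[x/z](ρ[b/a](ρ[v/y](S)))))) → 4

E1 result:
v | e
p | 1
q | 2
r | 4
t | 1
E2 result:
v | e
p | 19
q | 11
r | 8
t | 1
Witness: ('q', 11) appears 0× in E1 but 1× in E2.

no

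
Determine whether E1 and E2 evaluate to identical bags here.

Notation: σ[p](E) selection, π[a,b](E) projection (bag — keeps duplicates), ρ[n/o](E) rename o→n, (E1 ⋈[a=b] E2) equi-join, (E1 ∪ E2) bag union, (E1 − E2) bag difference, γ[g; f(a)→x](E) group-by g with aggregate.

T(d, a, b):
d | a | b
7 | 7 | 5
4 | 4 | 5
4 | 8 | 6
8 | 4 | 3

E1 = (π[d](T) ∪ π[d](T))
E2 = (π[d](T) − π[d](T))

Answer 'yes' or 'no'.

E1 stepwise |·|:
  T → 4
  π[d](T) → 4
  T → 4
  π[d](T) → 4
  (π[d](T) ∪ π[d](T)) → 8
E2 stepwise |·|:
  T → 4
  π[d](T) → 4
  T → 4
  π[d](T) → 4
  (π[d](T) − π[d](T)) → 0

E1 result:
d
4
4
4
4
7
7
8
8
E2 result:
d
(0 rows)
Witness: (7,) appears 2× in E1 but 0× in E2.

no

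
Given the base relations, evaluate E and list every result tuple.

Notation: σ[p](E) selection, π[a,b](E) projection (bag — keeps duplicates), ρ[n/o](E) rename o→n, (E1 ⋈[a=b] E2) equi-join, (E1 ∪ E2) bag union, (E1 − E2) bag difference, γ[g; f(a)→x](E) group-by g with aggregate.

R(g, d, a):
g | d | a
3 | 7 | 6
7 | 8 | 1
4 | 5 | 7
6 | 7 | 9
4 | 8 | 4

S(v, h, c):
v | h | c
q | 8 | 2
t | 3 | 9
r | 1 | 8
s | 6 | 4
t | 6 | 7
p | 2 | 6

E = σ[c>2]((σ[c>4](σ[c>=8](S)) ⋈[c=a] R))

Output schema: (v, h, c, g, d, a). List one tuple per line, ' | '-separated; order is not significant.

Stepwise |·|:
  S → 6
  σ[c>=8](S) → 2
  σ[c>4](σ[c>=8](S)) → 2
  R → 5
  (σ[c>4](σ[c>=8](S)) ⋈[c=a] R) → 1
  σ[c>2]((σ[c>4](σ[c>=8](S)) ⋈[c=a] R)) → 1

== RESULT ==
v | h | c | g | d | a
t | 3 | 9 | 6 | 7 | 9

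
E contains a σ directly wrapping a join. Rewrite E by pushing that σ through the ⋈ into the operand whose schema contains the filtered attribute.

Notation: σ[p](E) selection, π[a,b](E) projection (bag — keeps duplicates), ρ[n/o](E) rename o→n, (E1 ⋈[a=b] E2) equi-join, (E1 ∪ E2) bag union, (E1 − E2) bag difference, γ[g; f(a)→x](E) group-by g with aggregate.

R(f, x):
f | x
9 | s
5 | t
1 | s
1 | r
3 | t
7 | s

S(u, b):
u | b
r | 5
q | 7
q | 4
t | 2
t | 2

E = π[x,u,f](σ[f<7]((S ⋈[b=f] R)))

σ filters on f, owned by the right side.
E' = π[x,u,f]((S ⋈[b=f] σ[f<7](R)))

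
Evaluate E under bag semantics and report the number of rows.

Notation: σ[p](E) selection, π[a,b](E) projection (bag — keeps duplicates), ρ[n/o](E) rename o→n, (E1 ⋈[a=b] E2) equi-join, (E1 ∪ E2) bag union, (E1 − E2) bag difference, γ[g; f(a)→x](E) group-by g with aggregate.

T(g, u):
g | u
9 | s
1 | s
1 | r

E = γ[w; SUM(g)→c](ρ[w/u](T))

Row counts bottom-up:
  T → 3
  ρ[w/u](T) → 3
  γ[w; SUM(g)→c](ρ[w/u](T)) → 2

|E| = 2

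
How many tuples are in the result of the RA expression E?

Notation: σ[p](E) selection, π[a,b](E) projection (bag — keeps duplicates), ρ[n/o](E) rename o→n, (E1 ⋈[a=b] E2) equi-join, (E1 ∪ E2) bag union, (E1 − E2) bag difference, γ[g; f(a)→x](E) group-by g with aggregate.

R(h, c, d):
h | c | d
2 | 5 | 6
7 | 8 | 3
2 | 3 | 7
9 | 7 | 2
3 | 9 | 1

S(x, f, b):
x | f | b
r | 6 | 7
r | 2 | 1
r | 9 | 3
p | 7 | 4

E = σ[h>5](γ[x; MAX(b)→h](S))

Row counts bottom-up:
  S → 4
  γ[x; MAX(b)→h](S) → 2
  σ[h>5](γ[x; MAX(b)→h](S)) → 1

|E| = 1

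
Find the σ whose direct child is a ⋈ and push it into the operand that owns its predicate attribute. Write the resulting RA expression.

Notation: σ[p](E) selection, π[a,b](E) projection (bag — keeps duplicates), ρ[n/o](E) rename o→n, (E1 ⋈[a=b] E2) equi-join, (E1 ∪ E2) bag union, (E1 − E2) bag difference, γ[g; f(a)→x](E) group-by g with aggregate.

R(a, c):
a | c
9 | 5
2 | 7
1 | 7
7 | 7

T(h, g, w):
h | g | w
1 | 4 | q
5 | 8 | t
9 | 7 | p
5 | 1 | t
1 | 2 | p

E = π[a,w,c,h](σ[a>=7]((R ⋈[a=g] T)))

σ filters on a, owned by the left side.
E' = π[a,w,c,h]((σ[a>=7](R) ⋈[a=g] T))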